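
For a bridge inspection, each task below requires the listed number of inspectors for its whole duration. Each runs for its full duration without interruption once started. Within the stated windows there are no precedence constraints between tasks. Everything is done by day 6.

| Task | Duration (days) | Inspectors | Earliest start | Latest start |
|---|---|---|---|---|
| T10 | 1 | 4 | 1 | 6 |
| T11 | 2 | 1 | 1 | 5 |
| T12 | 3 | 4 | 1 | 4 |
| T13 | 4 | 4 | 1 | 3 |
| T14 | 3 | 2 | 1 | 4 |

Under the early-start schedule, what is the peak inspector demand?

15

Early-start schedule: T10@1, T11@1, T12@1, T13@1, T14@1.
Load per day: day 1: 15, day 2: 11, day 3: 10, day 4: 4, day 5: 0, day 6: 0.
Peak is 15.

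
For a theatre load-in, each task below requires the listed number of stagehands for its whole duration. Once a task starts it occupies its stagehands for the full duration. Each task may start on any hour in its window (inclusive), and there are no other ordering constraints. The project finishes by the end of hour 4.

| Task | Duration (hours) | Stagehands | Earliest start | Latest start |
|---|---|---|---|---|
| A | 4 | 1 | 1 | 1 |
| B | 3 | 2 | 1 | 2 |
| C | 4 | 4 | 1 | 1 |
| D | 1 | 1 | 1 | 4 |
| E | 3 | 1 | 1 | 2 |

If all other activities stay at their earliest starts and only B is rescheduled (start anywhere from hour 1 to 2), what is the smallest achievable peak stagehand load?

8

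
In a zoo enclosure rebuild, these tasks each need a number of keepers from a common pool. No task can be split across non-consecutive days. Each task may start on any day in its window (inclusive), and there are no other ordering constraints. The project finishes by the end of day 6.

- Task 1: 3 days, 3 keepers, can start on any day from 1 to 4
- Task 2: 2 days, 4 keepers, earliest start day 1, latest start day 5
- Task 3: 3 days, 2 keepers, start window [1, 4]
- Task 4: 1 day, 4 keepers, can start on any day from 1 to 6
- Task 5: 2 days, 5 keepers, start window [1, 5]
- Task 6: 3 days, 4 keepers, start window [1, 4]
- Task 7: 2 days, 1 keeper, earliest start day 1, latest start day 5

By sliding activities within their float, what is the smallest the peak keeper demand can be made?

Early-start (Task 1@1, Task 2@1, Task 3@1, Task 4@1, Task 5@1, Task 6@1, Task 7@1) gives peak 23: d1:23  d2:19  d3:9  d4:0  d5:0  d6:0.
Shift Task 4→4, Task 5→5, Task 6→4, Task 7→3.
Schedule Task 1@1, Task 2@1, Task 3@1, Task 4@4, Task 5@5, Task 6@4, Task 7@3: d1:9  d2:9  d3:6  d4:9  d5:9  d6:9 — peak 9.
Total keeper-days = 51 over 6 days ⇒ peak ≥ ⌈51/6⌉ = 9, so 9 is optimal.

9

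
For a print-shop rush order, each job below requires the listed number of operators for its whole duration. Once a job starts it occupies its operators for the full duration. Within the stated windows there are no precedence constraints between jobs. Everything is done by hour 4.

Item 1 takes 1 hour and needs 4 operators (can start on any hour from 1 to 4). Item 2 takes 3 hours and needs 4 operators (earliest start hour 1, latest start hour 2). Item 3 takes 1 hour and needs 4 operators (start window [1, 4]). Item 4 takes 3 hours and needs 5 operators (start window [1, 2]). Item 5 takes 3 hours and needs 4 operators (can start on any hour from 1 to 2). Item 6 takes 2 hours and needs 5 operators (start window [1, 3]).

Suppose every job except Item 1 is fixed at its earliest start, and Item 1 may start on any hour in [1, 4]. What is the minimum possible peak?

Item 1@1: h1:26  h2:18  h3:13  h4:0 → peak 26
Item 1@2: h1:22  h2:22  h3:13  h4:0 → peak 22
Item 1@3: h1:22  h2:18  h3:17  h4:0 → peak 22
Item 1@4: h1:22  h2:18  h3:13  h4:4 → peak 22
Best is Item 1@2, peak 22.

22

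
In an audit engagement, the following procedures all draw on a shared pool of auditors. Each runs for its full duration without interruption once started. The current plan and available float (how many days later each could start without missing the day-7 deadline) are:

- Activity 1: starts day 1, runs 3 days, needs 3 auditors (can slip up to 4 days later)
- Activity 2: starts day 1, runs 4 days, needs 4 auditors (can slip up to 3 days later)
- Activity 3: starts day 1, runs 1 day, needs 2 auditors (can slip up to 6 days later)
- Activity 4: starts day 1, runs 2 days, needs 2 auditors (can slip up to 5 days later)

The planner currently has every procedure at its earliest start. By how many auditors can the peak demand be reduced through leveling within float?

6

Early-start peak: d1:11  d2:9  d3:7  d4:4  d5:0  d6:0  d7:0 ⇒ 11.
Leveled (Activity 1@1, Activity 2@4, Activity 3@1, Activity 4@2): d1:5  d2:5  d3:5  d4:4  d5:4  d6:4  d7:4 ⇒ 5.
Reduction 11 − 5 = 6.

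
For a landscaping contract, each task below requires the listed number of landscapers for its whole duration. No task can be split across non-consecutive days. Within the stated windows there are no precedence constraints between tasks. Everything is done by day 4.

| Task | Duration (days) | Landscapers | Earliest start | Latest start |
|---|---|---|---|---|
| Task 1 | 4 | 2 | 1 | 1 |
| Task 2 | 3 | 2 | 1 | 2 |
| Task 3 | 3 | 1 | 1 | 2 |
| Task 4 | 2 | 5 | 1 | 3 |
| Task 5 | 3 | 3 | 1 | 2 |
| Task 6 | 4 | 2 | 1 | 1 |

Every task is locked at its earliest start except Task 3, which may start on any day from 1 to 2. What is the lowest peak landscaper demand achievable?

Task 3@1: d1:15  d2:15  d3:10  d4:4 → peak 15
Task 3@2: d1:14  d2:15  d3:10  d4:5 → peak 15
Best is Task 3@1, peak 15.

15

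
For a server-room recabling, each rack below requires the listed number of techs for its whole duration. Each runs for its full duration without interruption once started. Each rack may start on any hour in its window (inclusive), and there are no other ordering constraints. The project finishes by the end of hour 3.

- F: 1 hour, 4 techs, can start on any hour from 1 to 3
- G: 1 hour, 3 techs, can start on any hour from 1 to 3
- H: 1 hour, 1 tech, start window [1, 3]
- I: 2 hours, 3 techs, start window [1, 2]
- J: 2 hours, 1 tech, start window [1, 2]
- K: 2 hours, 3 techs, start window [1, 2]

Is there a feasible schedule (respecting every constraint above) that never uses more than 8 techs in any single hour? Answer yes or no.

Schedule F@1, G@1, H@1, I@2, J@2, K@2: h1:8  h2:7  h3:7 — peak 8 ≤ 8.

yes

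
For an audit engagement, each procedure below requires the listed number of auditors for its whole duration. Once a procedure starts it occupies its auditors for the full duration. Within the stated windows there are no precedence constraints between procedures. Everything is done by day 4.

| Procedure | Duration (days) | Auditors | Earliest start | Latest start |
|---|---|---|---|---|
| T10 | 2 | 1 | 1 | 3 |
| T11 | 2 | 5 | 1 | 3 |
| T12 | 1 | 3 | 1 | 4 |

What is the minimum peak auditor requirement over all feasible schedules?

5

Early-start (T10@1, T11@1, T12@1) gives peak 9: d1:9  d2:6  d3:0  d4:0.
Shift T11→3.
Schedule T10@1, T11@3, T12@1: d1:4  d2:1  d3:5  d4:5 — peak 5.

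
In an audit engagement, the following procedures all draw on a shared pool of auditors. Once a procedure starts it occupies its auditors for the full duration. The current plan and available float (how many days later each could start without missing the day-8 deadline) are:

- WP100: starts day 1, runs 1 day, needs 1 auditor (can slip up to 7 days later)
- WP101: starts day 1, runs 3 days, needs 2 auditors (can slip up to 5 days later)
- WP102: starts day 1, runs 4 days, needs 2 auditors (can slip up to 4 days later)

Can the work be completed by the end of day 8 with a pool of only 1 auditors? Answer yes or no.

no

Total auditor-days = 15; over 8 days the average is 15/8 > 1, so some day must exceed 1.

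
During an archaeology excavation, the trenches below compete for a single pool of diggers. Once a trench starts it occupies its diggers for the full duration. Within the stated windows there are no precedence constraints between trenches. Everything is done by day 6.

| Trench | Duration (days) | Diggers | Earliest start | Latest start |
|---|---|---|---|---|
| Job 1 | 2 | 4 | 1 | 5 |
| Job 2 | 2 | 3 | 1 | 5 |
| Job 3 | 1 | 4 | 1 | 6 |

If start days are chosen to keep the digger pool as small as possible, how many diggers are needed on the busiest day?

Early-start (Job 1@1, Job 2@1, Job 3@1) gives peak 11: d1:11  d2:7  d3:0  d4:0  d5:0  d6:0.
Shift Job 2→3, Job 3→5.
Schedule Job 1@1, Job 2@3, Job 3@5: d1:4  d2:4  d3:3  d4:3  d5:4  d6:0 — peak 4.

4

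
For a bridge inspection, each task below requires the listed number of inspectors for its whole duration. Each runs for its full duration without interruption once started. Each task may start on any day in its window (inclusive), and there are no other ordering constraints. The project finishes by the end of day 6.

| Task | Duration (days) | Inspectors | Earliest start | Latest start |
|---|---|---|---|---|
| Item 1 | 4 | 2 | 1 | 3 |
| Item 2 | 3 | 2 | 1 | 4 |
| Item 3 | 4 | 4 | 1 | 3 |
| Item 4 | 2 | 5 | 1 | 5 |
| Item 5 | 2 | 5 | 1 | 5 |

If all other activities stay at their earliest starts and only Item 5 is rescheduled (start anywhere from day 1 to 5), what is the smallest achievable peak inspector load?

13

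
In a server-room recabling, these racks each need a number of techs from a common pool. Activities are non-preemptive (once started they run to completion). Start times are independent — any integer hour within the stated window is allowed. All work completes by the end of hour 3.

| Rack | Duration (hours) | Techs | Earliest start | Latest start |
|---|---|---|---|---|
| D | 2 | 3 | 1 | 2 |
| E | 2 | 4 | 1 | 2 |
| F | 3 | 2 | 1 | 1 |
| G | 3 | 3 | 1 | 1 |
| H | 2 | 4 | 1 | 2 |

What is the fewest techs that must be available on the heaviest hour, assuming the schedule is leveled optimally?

16

Schedule D@1, E@1, F@1, G@1, H@1: h1:16  h2:16  h3:5 — peak 16.
No arrangement of the 8 feasible schedules does better.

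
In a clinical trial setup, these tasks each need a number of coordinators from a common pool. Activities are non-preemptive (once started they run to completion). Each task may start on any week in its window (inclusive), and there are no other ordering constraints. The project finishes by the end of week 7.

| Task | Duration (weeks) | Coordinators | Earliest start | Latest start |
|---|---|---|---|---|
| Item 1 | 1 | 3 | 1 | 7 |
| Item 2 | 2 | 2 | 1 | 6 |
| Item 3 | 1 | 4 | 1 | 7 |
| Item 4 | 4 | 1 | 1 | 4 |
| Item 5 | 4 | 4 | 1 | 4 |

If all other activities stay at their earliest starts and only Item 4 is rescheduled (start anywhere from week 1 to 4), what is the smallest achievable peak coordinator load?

13

Item 4@1: w1:14  w2:7  w3:5  w4:5  w5:0  w6:0  w7:0 → peak 14
Item 4@2: w1:13  w2:7  w3:5  w4:5  w5:1  w6:0  w7:0 → peak 13
Item 4@3: w1:13  w2:6  w3:5  w4:5  w5:1  w6:1  w7:0 → peak 13
Item 4@4: w1:13  w2:6  w3:4  w4:5  w5:1  w6:1  w7:1 → peak 13
Best is Item 4@2, peak 13.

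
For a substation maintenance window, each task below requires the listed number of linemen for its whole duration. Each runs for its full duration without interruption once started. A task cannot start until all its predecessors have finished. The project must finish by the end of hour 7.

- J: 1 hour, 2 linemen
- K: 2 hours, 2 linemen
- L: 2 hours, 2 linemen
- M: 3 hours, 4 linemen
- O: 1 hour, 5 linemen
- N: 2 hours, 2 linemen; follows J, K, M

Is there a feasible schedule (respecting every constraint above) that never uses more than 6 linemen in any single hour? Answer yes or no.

yes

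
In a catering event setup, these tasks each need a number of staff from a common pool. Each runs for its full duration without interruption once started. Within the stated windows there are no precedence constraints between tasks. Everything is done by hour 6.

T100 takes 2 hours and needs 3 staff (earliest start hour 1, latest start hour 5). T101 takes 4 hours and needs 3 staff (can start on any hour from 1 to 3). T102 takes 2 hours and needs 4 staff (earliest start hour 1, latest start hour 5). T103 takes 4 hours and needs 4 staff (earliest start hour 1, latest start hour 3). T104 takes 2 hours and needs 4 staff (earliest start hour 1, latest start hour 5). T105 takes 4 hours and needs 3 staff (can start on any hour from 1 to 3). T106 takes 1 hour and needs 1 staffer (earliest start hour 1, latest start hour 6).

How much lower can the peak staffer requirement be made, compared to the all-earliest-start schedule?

11

Early-start peak: h1:22  h2:21  h3:10  h4:10  h5:0  h6:0 ⇒ 22.
Leveled (T100@1, T101@1, T102@1, T103@3, T104@5, T105@3, T106@1): h1:11  h2:10  h3:10  h4:10  h5:11  h6:11 ⇒ 11.
Reduction 22 − 11 = 11.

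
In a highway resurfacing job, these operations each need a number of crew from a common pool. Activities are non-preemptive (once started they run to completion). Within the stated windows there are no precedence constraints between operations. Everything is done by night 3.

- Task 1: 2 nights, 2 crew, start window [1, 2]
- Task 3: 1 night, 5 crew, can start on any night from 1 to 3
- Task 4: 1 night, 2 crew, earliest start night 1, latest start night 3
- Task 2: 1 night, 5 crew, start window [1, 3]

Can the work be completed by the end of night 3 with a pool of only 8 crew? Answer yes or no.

yes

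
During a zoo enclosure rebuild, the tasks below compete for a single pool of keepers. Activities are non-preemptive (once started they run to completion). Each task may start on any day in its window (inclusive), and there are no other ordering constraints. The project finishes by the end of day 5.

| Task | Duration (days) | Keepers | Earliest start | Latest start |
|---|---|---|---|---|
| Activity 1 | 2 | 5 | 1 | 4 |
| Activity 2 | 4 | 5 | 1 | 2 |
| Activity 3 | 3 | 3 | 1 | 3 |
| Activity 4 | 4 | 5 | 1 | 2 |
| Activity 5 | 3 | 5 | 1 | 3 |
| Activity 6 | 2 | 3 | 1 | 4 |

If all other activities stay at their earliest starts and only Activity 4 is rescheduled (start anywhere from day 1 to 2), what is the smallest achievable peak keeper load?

Activity 4@1: d1:26  d2:26  d3:18  d4:10  d5:0 → peak 26
Activity 4@2: d1:21  d2:26  d3:18  d4:10  d5:5 → peak 26
Best is Activity 4@1, peak 26.

26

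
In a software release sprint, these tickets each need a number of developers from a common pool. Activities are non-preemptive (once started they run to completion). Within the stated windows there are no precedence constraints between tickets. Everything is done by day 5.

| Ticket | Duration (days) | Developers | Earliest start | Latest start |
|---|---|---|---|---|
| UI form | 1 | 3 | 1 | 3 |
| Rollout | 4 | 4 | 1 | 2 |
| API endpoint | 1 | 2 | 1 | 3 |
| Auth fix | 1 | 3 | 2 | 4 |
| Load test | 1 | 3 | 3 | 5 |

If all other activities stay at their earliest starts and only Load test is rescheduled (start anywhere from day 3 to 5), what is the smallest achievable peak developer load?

9

Load test@3: d1:9  d2:7  d3:7  d4:4  d5:0 → peak 9
Load test@4: d1:9  d2:7  d3:4  d4:7  d5:0 → peak 9
Load test@5: d1:9  d2:7  d3:4  d4:4  d5:3 → peak 9
Best is Load test@3, peak 9.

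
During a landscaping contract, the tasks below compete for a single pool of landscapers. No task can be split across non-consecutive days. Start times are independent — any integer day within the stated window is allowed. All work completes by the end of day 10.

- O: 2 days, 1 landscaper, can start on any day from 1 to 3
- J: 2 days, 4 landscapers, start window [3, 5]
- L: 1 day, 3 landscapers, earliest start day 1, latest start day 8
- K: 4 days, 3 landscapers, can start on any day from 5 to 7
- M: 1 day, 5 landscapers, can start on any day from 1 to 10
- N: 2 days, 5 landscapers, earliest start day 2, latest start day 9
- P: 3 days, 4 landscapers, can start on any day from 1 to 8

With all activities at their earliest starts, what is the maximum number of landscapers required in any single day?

Early-start schedule: O@1, J@3, L@1, K@5, M@1, N@2, P@1.
Load per day: day 1: 13, day 2: 10, day 3: 13, day 4: 4, day 5: 3, day 6: 3, day 7: 3, day 8: 3, day 9: 0, day 10: 0.
Peak is 13.

13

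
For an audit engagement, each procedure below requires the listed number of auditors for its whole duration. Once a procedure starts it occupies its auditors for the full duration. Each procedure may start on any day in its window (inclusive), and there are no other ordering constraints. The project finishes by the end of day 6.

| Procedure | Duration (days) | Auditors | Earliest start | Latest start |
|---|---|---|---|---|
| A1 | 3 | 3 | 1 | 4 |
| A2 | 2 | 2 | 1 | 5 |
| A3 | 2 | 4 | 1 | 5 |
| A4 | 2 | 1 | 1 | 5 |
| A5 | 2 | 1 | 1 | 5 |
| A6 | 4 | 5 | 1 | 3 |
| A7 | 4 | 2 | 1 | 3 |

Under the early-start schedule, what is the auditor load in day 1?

18

At early start, day 1 has: A1, A2, A3, A4, A5, A6, A7.
Demand: 3 + 2 + 4 + 1 + 1 + 5 + 2 = 18.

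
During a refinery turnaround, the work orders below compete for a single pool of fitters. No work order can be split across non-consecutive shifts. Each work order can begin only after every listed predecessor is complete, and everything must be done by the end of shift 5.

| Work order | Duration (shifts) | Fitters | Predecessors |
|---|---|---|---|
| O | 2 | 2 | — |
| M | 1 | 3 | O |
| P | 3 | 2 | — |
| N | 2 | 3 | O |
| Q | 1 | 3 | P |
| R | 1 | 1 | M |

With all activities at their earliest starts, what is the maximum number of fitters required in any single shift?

Early-start schedule: O@1, M@3, P@1, N@3, Q@4, R@4.
Load per shift: shift 1: 4, shift 2: 4, shift 3: 8, shift 4: 7, shift 5: 0.
Peak is 8.

8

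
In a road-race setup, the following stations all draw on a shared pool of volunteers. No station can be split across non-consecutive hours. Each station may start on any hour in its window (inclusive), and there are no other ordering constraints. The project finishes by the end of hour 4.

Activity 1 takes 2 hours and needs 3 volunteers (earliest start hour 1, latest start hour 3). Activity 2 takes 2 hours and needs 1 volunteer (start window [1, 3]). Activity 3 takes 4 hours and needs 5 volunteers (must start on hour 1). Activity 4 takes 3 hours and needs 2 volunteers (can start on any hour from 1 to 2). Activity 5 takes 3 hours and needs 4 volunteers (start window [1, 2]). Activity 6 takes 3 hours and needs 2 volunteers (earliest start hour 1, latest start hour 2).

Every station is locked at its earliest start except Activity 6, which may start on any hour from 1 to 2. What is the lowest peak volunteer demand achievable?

Activity 6@1: h1:17  h2:17  h3:13  h4:5 → peak 17
Activity 6@2: h1:15  h2:17  h3:13  h4:7 → peak 17
Best is Activity 6@1, peak 17.

17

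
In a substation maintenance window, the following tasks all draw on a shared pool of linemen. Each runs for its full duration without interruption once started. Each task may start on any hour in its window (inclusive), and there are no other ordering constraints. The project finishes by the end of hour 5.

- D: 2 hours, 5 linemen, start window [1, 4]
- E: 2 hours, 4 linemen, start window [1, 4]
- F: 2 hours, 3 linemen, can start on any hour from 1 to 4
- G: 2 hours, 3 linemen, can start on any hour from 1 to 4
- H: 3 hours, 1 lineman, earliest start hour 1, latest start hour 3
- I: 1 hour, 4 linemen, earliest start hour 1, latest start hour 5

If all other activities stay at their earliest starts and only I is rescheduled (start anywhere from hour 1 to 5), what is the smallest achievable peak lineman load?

I@1: h1:20  h2:16  h3:1  h4:0  h5:0 → peak 20
I@2: h1:16  h2:20  h3:1  h4:0  h5:0 → peak 20
I@3: h1:16  h2:16  h3:5  h4:0  h5:0 → peak 16
I@4: h1:16  h2:16  h3:1  h4:4  h5:0 → peak 16
I@5: h1:16  h2:16  h3:1  h4:0  h5:4 → peak 16
Best is I@3, peak 16.

16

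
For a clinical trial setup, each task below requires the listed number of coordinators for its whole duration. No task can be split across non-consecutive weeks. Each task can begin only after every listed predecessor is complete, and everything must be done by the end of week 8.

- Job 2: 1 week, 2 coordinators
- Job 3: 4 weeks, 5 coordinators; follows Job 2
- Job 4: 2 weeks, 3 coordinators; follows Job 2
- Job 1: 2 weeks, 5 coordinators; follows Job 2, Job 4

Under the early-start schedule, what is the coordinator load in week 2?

8

At early start, week 2 has: Job 3, Job 4.
Demand: 5 + 3 = 8.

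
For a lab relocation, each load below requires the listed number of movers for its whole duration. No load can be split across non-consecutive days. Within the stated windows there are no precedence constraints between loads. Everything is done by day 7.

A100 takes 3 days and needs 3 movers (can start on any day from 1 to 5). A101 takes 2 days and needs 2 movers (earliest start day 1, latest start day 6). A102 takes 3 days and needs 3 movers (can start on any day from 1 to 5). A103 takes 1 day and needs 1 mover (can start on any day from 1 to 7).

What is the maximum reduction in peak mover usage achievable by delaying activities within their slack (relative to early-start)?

Early-start peak: d1:9  d2:8  d3:6  d4:0  d5:0  d6:0  d7:0 ⇒ 9.
Leveled (A100@1, A101@1, A102@4, A103@3): d1:5  d2:5  d3:4  d4:3  d5:3  d6:3  d7:0 ⇒ 5.
Reduction 9 − 5 = 4.

4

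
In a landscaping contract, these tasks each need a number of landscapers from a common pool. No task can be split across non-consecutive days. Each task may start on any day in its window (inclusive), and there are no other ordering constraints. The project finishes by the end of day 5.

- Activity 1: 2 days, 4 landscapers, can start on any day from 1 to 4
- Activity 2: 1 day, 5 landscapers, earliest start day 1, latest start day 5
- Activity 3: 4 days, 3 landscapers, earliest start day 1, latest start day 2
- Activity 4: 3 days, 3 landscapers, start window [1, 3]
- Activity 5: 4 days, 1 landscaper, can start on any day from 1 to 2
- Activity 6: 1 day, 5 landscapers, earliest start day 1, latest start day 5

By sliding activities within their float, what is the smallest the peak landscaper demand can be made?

11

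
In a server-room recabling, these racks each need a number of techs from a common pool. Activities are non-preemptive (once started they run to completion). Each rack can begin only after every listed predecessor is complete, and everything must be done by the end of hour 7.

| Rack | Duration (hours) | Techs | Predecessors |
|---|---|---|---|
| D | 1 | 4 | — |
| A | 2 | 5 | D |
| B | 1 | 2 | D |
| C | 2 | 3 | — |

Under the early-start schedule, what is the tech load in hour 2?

10

At early start, hour 2 has: A, B, C.
Demand: 5 + 2 + 3 = 10.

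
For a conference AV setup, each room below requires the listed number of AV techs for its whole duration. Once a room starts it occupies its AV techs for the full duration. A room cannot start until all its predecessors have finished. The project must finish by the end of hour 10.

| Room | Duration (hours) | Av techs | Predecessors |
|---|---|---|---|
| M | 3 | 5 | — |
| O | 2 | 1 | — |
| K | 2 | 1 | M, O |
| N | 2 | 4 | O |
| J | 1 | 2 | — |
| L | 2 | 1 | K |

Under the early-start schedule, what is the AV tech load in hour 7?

1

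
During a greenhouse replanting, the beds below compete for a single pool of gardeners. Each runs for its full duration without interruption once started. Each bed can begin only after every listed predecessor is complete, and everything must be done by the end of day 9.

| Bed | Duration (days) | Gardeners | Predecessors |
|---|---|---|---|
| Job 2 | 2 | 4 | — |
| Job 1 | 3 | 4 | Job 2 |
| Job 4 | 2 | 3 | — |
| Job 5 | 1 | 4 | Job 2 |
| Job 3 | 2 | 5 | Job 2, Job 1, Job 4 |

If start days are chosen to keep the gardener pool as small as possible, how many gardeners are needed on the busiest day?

7

Early-start (Job 2@1, Job 1@3, Job 4@1, Job 5@3, Job 3@6) gives peak 8: d1:7  d2:7  d3:8  d4:4  d5:4  d6:5  d7:5  d8:0  d9:0.
Shift Job 5→6, Job 3→7.
Schedule Job 2@1, Job 1@3, Job 4@1, Job 5@6, Job 3@7: d1:7  d2:7  d3:4  d4:4  d5:4  d6:4  d7:5  d8:5  d9:0 — peak 7.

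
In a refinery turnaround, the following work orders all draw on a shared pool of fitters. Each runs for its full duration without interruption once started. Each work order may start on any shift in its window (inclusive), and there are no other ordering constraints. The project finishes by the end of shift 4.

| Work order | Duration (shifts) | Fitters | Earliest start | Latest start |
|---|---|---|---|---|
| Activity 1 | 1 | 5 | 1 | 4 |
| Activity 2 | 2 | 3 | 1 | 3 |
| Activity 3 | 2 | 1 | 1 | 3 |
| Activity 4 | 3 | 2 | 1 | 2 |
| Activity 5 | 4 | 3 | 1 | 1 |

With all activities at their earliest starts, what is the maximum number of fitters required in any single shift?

14

Early-start schedule: Activity 1@1, Activity 2@1, Activity 3@1, Activity 4@1, Activity 5@1.
Load per shift: shift 1: 14, shift 2: 9, shift 3: 5, shift 4: 3.
Peak is 14.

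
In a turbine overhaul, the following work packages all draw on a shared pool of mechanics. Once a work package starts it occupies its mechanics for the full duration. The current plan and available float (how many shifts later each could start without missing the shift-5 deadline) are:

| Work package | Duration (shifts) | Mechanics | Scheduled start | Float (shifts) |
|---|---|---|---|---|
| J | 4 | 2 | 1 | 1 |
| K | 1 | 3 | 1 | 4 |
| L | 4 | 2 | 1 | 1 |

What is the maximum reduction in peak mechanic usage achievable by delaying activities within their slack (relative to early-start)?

Early-start peak: s1:7  s2:4  s3:4  s4:4  s5:0 ⇒ 7.
Leveled (J@1, K@5, L@1): s1:4  s2:4  s3:4  s4:4  s5:3 ⇒ 4.
Reduction 7 − 4 = 3.

3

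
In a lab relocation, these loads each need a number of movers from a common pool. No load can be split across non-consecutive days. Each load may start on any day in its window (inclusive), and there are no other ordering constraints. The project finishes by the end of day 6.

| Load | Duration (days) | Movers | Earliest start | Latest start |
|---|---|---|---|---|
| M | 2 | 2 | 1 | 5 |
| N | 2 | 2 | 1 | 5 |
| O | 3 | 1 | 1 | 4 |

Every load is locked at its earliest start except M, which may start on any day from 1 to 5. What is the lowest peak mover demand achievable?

M@1: d1:5  d2:5  d3:1  d4:0  d5:0  d6:0 → peak 5
M@2: d1:3  d2:5  d3:3  d4:0  d5:0  d6:0 → peak 5
M@3: d1:3  d2:3  d3:3  d4:2  d5:0  d6:0 → peak 3
M@4: d1:3  d2:3  d3:1  d4:2  d5:2  d6:0 → peak 3
M@5: d1:3  d2:3  d3:1  d4:0  d5:2  d6:2 → peak 3
Best is M@3, peak 3.

3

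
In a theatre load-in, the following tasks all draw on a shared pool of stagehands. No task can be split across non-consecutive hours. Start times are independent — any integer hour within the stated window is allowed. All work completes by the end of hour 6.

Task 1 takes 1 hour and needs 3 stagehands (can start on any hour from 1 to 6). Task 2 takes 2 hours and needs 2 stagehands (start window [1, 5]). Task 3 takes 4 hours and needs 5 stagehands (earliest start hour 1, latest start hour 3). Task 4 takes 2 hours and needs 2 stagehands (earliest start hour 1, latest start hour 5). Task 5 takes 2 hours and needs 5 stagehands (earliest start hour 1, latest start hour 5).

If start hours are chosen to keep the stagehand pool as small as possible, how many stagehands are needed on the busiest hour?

Early-start (Task 1@1, Task 2@1, Task 3@1, Task 4@1, Task 5@1) gives peak 17: h1:17  h2:14  h3:5  h4:5  h5:0  h6:0.
Shift Task 2→2, Task 4→4, Task 5→5.
Schedule Task 1@1, Task 2@2, Task 3@1, Task 4@4, Task 5@5: h1:8  h2:7  h3:7  h4:7  h5:7  h6:5 — peak 8.

8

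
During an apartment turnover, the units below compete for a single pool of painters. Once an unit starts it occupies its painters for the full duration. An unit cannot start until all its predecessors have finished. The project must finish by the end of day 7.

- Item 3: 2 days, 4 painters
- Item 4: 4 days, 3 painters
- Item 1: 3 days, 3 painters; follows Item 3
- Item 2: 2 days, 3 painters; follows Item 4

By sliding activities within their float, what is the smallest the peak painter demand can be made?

Schedule Item 3@1, Item 4@1, Item 1@3, Item 2@5: d1:7  d2:7  d3:6  d4:6  d5:6  d6:3  d7:0 — peak 7.
No arrangement of the 18 feasible schedules does better.

7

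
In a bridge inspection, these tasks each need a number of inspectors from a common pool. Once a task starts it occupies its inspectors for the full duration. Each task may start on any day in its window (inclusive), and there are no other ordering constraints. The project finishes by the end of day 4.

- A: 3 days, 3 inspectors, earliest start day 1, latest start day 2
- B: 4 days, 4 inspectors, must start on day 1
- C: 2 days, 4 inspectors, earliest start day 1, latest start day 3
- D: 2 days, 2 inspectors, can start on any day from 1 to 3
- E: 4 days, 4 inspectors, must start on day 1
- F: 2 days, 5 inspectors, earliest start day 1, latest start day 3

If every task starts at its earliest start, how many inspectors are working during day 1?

At early start, day 1 has: A, B, C, D, E, F.
Demand: 3 + 4 + 4 + 2 + 4 + 5 = 22.

22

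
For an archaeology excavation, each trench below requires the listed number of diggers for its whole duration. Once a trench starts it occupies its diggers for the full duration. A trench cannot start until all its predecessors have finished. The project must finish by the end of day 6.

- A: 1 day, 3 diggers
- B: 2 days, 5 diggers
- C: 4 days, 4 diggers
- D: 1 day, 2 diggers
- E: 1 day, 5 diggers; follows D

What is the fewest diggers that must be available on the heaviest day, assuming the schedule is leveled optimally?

9

Early-start (A@1, B@1, C@1, D@1, E@2) gives peak 14: d1:14  d2:14  d3:4  d4:4  d5:0  d6:0.
Shift C→2, D→3, E→4.
Schedule A@1, B@1, C@2, D@3, E@4: d1:8  d2:9  d3:6  d4:9  d5:4  d6:0 — peak 9.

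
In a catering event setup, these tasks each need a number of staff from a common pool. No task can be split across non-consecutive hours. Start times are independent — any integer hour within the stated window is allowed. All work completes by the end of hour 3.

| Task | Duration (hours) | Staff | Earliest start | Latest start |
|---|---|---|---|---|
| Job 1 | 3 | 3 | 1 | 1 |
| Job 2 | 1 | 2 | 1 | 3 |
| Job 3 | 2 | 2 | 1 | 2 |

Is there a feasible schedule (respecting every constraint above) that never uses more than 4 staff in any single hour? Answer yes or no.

no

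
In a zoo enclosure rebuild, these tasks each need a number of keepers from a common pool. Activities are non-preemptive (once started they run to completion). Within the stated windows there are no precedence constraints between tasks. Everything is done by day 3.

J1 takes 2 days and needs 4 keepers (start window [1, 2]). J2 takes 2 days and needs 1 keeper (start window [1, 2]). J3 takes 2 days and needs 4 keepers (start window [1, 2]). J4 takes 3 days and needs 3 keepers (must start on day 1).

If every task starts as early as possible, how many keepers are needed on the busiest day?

12

Early-start schedule: J1@1, J2@1, J3@1, J4@1.
Load per day: day 1: 12, day 2: 12, day 3: 3.
Peak is 12.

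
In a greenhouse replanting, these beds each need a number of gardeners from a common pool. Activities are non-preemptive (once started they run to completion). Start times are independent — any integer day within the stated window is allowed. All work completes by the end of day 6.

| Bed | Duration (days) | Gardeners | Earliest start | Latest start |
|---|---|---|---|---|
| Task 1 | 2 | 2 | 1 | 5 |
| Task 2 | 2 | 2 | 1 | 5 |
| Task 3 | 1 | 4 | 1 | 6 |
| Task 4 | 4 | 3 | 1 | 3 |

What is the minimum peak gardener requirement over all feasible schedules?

Early-start (Task 1@1, Task 2@1, Task 3@1, Task 4@1) gives peak 11: d1:11  d2:7  d3:3  d4:3  d5:0  d6:0.
Shift Task 2→3, Task 3→5.
Schedule Task 1@1, Task 2@3, Task 3@5, Task 4@1: d1:5  d2:5  d3:5  d4:5  d5:4  d6:0 — peak 5.

5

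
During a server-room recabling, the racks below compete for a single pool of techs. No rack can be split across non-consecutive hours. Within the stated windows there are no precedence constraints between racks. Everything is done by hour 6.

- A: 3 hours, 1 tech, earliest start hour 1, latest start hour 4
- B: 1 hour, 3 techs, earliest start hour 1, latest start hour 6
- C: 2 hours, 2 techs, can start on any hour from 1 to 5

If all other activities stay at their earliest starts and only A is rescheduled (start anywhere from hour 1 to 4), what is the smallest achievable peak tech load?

A@1: h1:6  h2:3  h3:1  h4:0  h5:0  h6:0 → peak 6
A@2: h1:5  h2:3  h3:1  h4:1  h5:0  h6:0 → peak 5
A@3: h1:5  h2:2  h3:1  h4:1  h5:1  h6:0 → peak 5
A@4: h1:5  h2:2  h3:0  h4:1  h5:1  h6:1 → peak 5
Best is A@2, peak 5.

5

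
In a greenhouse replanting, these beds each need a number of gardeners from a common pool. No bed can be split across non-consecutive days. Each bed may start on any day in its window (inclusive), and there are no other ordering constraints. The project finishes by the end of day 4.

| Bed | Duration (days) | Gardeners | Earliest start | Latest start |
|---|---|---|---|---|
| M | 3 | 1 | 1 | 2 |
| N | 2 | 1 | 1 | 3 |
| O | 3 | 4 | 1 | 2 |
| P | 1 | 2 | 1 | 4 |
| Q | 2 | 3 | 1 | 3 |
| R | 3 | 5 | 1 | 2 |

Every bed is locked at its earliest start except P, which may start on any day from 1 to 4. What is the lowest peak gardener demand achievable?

P@1: d1:16  d2:14  d3:10  d4:0 → peak 16
P@2: d1:14  d2:16  d3:10  d4:0 → peak 16
P@3: d1:14  d2:14  d3:12  d4:0 → peak 14
P@4: d1:14  d2:14  d3:10  d4:2 → peak 14
Best is P@3, peak 14.

14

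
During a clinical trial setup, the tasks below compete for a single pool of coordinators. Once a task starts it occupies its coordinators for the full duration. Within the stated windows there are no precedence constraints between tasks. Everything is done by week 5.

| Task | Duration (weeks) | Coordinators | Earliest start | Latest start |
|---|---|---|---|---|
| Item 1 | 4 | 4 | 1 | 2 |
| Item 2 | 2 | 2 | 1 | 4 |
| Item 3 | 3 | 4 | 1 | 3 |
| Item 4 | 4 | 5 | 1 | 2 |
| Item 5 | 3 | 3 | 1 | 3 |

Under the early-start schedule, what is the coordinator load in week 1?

18

At early start, week 1 has: Item 1, Item 2, Item 3, Item 4, Item 5.
Demand: 4 + 2 + 4 + 5 + 3 = 18.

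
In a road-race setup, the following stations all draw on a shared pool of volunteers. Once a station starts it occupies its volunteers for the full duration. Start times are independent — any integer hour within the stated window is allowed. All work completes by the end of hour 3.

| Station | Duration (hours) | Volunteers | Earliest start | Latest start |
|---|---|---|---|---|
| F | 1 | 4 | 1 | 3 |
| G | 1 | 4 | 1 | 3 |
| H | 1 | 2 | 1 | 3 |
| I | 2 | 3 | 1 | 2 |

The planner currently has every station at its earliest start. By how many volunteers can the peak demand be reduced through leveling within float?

Early-start peak: h1:13  h2:3  h3:0 ⇒ 13.
Leveled (F@1, G@2, H@1, I@2): h1:6  h2:7  h3:3 ⇒ 7.
Reduction 13 − 7 = 6.

6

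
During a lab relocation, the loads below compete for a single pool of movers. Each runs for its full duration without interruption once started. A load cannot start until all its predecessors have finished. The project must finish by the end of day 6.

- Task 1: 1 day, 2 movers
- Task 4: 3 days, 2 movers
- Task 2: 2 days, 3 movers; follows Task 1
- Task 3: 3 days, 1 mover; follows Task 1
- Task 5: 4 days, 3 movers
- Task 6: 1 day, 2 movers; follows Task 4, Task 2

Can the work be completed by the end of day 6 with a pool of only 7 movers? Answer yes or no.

yes

Schedule Task 1@1, Task 4@1, Task 2@4, Task 3@2, Task 5@1, Task 6@6: d1:7  d2:6  d3:6  d4:7  d5:3  d6:2 — peak 7 ≤ 7.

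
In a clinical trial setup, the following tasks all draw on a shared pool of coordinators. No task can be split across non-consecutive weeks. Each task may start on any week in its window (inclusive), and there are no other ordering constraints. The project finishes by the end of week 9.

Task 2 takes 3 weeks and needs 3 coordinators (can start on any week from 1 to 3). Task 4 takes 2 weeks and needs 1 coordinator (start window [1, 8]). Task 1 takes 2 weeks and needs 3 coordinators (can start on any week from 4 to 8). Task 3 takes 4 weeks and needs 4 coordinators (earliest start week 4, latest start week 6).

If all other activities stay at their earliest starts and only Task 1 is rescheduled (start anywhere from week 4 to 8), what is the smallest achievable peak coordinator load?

Task 1@4: w1:4  w2:4  w3:3  w4:7  w5:7  w6:4  w7:4  w8:0  w9:0 → peak 7
Task 1@5: w1:4  w2:4  w3:3  w4:4  w5:7  w6:7  w7:4  w8:0  w9:0 → peak 7
Task 1@6: w1:4  w2:4  w3:3  w4:4  w5:4  w6:7  w7:7  w8:0  w9:0 → peak 7
Task 1@7: w1:4  w2:4  w3:3  w4:4  w5:4  w6:4  w7:7  w8:3  w9:0 → peak 7
Task 1@8: w1:4  w2:4  w3:3  w4:4  w5:4  w6:4  w7:4  w8:3  w9:3 → peak 4
Best is Task 1@8, peak 4.

4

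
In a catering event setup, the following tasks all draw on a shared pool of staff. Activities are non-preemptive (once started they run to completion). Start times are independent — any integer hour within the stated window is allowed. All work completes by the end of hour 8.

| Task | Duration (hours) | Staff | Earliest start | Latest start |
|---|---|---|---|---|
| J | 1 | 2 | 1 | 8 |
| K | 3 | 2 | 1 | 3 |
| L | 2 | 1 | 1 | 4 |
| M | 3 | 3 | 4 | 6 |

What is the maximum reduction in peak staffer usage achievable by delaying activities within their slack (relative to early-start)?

2

Early-start peak: h1:5  h2:3  h3:2  h4:3  h5:3  h6:3  h7:0  h8:0 ⇒ 5.
Leveled (J@1, K@2, L@1, M@5): h1:3  h2:3  h3:2  h4:2  h5:3  h6:3  h7:3  h8:0 ⇒ 3.
Reduction 5 − 3 = 2.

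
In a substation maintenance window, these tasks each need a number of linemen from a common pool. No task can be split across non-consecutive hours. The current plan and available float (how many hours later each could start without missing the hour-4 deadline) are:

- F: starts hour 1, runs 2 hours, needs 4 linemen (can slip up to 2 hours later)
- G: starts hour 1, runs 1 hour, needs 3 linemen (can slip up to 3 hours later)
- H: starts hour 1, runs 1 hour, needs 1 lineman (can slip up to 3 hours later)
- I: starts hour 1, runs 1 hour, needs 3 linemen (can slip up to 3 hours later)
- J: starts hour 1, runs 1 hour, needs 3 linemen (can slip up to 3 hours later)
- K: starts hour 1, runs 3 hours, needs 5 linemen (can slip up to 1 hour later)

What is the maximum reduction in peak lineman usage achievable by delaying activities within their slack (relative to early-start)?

10

Early-start peak: h1:19  h2:9  h3:5  h4:0 ⇒ 19.
Leveled (F@1, G@1, H@1, I@3, J@4, K@2): h1:8  h2:9  h3:8  h4:8 ⇒ 9.
Reduction 19 − 9 = 10.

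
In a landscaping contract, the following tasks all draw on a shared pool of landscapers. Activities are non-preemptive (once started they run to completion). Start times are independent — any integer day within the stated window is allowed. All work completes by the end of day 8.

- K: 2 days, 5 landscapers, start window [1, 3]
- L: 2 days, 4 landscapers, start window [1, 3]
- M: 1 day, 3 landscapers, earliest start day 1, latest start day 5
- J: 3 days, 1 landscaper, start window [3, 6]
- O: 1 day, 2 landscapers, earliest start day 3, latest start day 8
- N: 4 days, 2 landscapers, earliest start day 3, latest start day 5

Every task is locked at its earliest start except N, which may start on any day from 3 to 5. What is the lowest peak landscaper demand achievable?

12

N@3: d1:12  d2:9  d3:5  d4:3  d5:3  d6:2  d7:0  d8:0 → peak 12
N@4: d1:12  d2:9  d3:3  d4:3  d5:3  d6:2  d7:2  d8:0 → peak 12
N@5: d1:12  d2:9  d3:3  d4:1  d5:3  d6:2  d7:2  d8:2 → peak 12
Best is N@3, peak 12.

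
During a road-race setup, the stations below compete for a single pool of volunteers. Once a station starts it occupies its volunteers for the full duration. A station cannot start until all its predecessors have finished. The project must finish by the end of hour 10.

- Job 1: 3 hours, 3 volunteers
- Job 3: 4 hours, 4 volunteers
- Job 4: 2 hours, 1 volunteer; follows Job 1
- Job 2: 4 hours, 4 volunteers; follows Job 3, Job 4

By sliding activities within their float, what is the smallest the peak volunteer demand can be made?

7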